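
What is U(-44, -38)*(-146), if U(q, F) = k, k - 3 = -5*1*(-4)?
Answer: -3358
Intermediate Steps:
k = 23 (k = 3 - 5*1*(-4) = 3 - 5*(-4) = 3 + 20 = 23)
U(q, F) = 23
U(-44, -38)*(-146) = 23*(-146) = -3358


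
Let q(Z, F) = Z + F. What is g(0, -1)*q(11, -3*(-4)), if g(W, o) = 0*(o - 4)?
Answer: 0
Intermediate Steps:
q(Z, F) = F + Z
g(W, o) = 0 (g(W, o) = 0*(-4 + o) = 0)
g(0, -1)*q(11, -3*(-4)) = 0*(-3*(-4) + 11) = 0*(12 + 11) = 0*23 = 0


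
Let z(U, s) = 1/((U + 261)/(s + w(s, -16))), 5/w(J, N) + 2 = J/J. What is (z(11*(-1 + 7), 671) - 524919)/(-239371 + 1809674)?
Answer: -8173707/24451861 ≈ -0.33428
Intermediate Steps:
w(J, N) = -5 (w(J, N) = 5/(-2 + J/J) = 5/(-2 + 1) = 5/(-1) = 5*(-1) = -5)
z(U, s) = (-5 + s)/(261 + U) (z(U, s) = 1/((U + 261)/(s - 5)) = 1/((261 + U)/(-5 + s)) = (-5 + s)/(261 + U))
(z(11*(-1 + 7), 671) - 524919)/(-239371 + 1809674) = ((-5 + 671)/(261 + 11*(-1 + 7)) - 524919)/(-239371 + 1809674) = (666/(261 + 11*6) - 524919)/1570303 = (666/(261 + 66) - 524919)*(1/1570303) = (666/327 - 524919)*(1/1570303) = ((1/327)*666 - 524919)*(1/1570303) = (222/109 - 524919)*(1/1570303) = -57215949/109*1/1570303 = -8173707/24451861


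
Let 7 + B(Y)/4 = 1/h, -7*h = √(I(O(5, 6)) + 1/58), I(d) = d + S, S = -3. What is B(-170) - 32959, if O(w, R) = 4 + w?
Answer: -32987 - 28*√20242/349 ≈ -32998.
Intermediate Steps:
I(d) = -3 + d (I(d) = d - 3 = -3 + d)
h = -√20242/406 (h = -√((-3 + (4 + 5)) + 1/58)/7 = -√((-3 + 9) + 1/58)/7 = -√(6 + 1/58)/7 = -√20242/406 ≈ -0.35043)
B(Y) = -28 - 28*√20242/349 (B(Y) = -28 + 4/((-√20242/406)) = -28 + 4*(-7*√20242/349) = -28 - 28*√20242/349)
B(-170) - 32959 = (-28 - 28*√20242/349) - 32959 = -32987 - 28*√20242/349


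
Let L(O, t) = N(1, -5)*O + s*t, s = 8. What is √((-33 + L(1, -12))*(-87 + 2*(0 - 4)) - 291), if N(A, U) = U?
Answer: √12439 ≈ 111.53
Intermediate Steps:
L(O, t) = -5*O + 8*t
√((-33 + L(1, -12))*(-87 + 2*(0 - 4)) - 291) = √((-33 + (-5*1 + 8*(-12)))*(-87 + 2*(0 - 4)) - 291) = √((-33 + (-5 - 96))*(-87 + 2*(-4)) - 291) = √((-33 - 101)*(-87 - 8) - 291) = √(-134*(-95) - 291) = √(12730 - 291) = √12439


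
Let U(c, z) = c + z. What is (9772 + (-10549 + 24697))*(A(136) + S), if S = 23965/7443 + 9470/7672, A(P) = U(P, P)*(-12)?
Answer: -556525276611460/7137837 ≈ -7.7968e+7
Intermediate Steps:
A(P) = -24*P (A(P) = (P + P)*(-12) = (2*P)*(-12) = -24*P)
S = 127172345/28551348 (S = 23965*(1/7443) + 9470*(1/7672) = 23965/7443 + 4735/3836 = 127172345/28551348 ≈ 4.4542)
(9772 + (-10549 + 24697))*(A(136) + S) = (9772 + (-10549 + 24697))*(-24*136 + 127172345/28551348) = (9772 + 14148)*(-3264 + 127172345/28551348) = 23920*(-93064427527/28551348) = -556525276611460/7137837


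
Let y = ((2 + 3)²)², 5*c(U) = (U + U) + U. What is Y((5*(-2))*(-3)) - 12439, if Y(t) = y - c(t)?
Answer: -11832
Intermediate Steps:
c(U) = 3*U/5 (c(U) = ((U + U) + U)/5 = (2*U + U)/5 = (3*U)/5 = 3*U/5)
y = 625 (y = (5²)² = 25² = 625)
Y(t) = 625 - 3*t/5
Y((5*(-2))*(-3)) - 12439 = (625 - 3*5*(-2)*(-3)/5) - 12439 = (625 - (-6)*(-3)) - 12439 = (625 - ⅗*30) - 12439 = (625 - 18) - 12439 = 607 - 12439 = -11832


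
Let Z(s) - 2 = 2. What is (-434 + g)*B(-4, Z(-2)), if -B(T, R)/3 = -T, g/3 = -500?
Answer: 23208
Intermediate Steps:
g = -1500 (g = 3*(-500) = -1500)
Z(s) = 4 (Z(s) = 2 + 2 = 4)
B(T, R) = 3*T (B(T, R) = -(-3)*T = 3*T)
(-434 + g)*B(-4, Z(-2)) = (-434 - 1500)*(3*(-4)) = -1934*(-12) = 23208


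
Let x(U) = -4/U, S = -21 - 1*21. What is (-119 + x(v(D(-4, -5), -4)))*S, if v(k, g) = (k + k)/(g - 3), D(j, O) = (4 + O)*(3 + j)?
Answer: 4410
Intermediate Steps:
D(j, O) = (3 + j)*(4 + O)
v(k, g) = 2*k/(-3 + g) (v(k, g) = (2*k)/(-3 + g) = 2*k/(-3 + g))
S = -42 (S = -21 - 21 = -42)
(-119 + x(v(D(-4, -5), -4)))*S = (-119 - 4*(-3 - 4)/(2*(12 + 3*(-5) + 4*(-4) - 5*(-4))))*(-42) = (-119 - 4*(-7/(2*(12 - 15 - 16 + 20))))*(-42) = (-119 - 4/(2*1*(-1/7)))*(-42) = (-119 - 4/(-2/7))*(-42) = (-119 - 4*(-7/2))*(-42) = (-119 + 14)*(-42) = -105*(-42) = 4410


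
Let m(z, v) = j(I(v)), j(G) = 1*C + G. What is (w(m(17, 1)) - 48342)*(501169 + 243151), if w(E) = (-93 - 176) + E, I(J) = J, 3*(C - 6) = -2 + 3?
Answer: -108530043520/3 ≈ -3.6177e+10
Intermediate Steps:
C = 19/3 (C = 6 + (-2 + 3)/3 = 6 + (1/3)*1 = 6 + 1/3 = 19/3 ≈ 6.3333)
j(G) = 19/3 + G (j(G) = 1*(19/3) + G = 19/3 + G)
m(z, v) = 19/3 + v
w(E) = -269 + E
(w(m(17, 1)) - 48342)*(501169 + 243151) = ((-269 + (19/3 + 1)) - 48342)*(501169 + 243151) = ((-269 + 22/3) - 48342)*744320 = (-785/3 - 48342)*744320 = -145811/3*744320 = -108530043520/3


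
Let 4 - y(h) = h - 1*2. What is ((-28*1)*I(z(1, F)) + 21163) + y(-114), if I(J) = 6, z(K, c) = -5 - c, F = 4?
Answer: 21115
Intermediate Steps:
y(h) = 6 - h (y(h) = 4 - (h - 1*2) = 4 - (h - 2) = 4 - (-2 + h) = 4 + (2 - h) = 6 - h)
((-28*1)*I(z(1, F)) + 21163) + y(-114) = (-28*1*6 + 21163) + (6 - 1*(-114)) = (-28*6 + 21163) + (6 + 114) = (-168 + 21163) + 120 = 20995 + 120 = 21115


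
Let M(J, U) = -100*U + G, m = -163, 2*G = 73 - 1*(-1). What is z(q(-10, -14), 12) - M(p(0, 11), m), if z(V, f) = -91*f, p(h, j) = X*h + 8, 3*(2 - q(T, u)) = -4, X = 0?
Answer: -17429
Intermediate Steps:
G = 37 (G = (73 - 1*(-1))/2 = (73 + 1)/2 = (½)*74 = 37)
q(T, u) = 10/3 (q(T, u) = 2 - ⅓*(-4) = 2 + 4/3 = 10/3)
p(h, j) = 8 (p(h, j) = 0*h + 8 = 0 + 8 = 8)
M(J, U) = 37 - 100*U (M(J, U) = -100*U + 37 = 37 - 100*U)
z(q(-10, -14), 12) - M(p(0, 11), m) = -91*12 - (37 - 100*(-163)) = -1092 - (37 + 16300) = -1092 - 1*16337 = -1092 - 16337 = -17429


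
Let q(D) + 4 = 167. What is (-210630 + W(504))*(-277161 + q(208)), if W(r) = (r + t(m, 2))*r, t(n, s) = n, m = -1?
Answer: -11878228236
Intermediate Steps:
q(D) = 163 (q(D) = -4 + 167 = 163)
W(r) = r*(-1 + r) (W(r) = (r - 1)*r = (-1 + r)*r = r*(-1 + r))
(-210630 + W(504))*(-277161 + q(208)) = (-210630 + 504*(-1 + 504))*(-277161 + 163) = (-210630 + 504*503)*(-276998) = (-210630 + 253512)*(-276998) = 42882*(-276998) = -11878228236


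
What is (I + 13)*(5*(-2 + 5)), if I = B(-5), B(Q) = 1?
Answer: 210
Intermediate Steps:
I = 1
(I + 13)*(5*(-2 + 5)) = (1 + 13)*(5*(-2 + 5)) = 14*(5*3) = 14*15 = 210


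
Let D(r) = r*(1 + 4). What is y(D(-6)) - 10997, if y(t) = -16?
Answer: -11013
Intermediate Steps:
D(r) = 5*r (D(r) = r*5 = 5*r)
y(D(-6)) - 10997 = -16 - 10997 = -11013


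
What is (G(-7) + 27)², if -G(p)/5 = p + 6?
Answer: 1024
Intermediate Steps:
G(p) = -30 - 5*p (G(p) = -5*(p + 6) = -5*(6 + p) = -30 - 5*p)
(G(-7) + 27)² = ((-30 - 5*(-7)) + 27)² = ((-30 + 35) + 27)² = (5 + 27)² = 32² = 1024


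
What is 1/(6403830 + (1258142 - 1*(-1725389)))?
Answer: 1/9387361 ≈ 1.0653e-7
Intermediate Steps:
1/(6403830 + (1258142 - 1*(-1725389))) = 1/(6403830 + (1258142 + 1725389)) = 1/(6403830 + 2983531) = 1/9387361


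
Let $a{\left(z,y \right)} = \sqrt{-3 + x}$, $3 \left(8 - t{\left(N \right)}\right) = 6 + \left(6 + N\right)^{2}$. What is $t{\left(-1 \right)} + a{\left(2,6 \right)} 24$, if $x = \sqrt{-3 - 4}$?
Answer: $- \frac{7}{3} + 24 \sqrt{-3 + i \sqrt{7}} \approx 14.637 + 44.9 i$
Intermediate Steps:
$x = i \sqrt{7}$ ($x = \sqrt{-7} = i \sqrt{7} \approx 2.6458 i$)
$t{\left(N \right)} = 6 - \frac{\left(6 + N\right)^{2}}{3}$ ($t{\left(N \right)} = 8 - \frac{6 + \left(6 + N\right)^{2}}{3} = 8 - \left(2 + \frac{\left(6 + N\right)^{2}}{3}\right) = 6 - \frac{\left(6 + N\right)^{2}}{3}$)
$a{\left(z,y \right)} = \sqrt{-3 + i \sqrt{7}}$
$t{\left(-1 \right)} + a{\left(2,6 \right)} 24 = \left(6 - \frac{\left(6 - 1\right)^{2}}{3}\right) + \sqrt{-3 + i \sqrt{7}} \cdot 24 = \left(6 - \frac{5^{2}}{3}\right) + 24 \sqrt{-3 + i \sqrt{7}} = \left(6 - \frac{25}{3}\right) + 24 \sqrt{-3 + i \sqrt{7}} = - \frac{7}{3} + 24 \sqrt{-3 + i \sqrt{7}}$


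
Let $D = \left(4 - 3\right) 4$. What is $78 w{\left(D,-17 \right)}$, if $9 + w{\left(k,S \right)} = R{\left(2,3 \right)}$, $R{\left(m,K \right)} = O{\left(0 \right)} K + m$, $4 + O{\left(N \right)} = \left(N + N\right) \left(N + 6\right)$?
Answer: $-1482$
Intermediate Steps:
$D = 4$ ($D = 1 \cdot 4 = 4$)
$O{\left(N \right)} = -4 + 2 N \left(6 + N\right)$ ($O{\left(N \right)} = -4 + \left(N + N\right) \left(N + 6\right) = -4 + 2 N \left(6 + N\right)$)
$R{\left(m,K \right)} = m - 4 K$ ($R{\left(m,K \right)} = \left(-4 + 2 \cdot 0^{2} + 12 \cdot 0\right) K + m = \left(-4 + 2 \cdot 0 + 0\right) K + m = \left(-4 + 0 + 0\right) K + m = - 4 K + m = m - 4 K$)
$w{\left(k,S \right)} = -19$ ($w{\left(k,S \right)} = -9 + \left(2 - 12\right) = -9 - 10 = -19$)
$78 w{\left(D,-17 \right)} = 78 \left(-19\right) = -1482$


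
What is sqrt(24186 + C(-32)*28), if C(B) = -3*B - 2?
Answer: sqrt(26818) ≈ 163.76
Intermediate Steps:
C(B) = -2 - 3*B
sqrt(24186 + C(-32)*28) = sqrt(24186 + (-2 - 3*(-32))*28) = sqrt(24186 + (-2 + 96)*28) = sqrt(24186 + 94*28) = sqrt(24186 + 2632) = sqrt(26818)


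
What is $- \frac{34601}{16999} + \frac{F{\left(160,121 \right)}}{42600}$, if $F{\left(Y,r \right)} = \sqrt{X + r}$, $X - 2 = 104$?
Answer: $- \frac{34601}{16999} + \frac{\sqrt{227}}{42600} \approx -2.0351$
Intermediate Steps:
$X = 106$ ($X = 2 + 104 = 106$)
$F{\left(Y,r \right)} = \sqrt{106 + r}$
$- \frac{34601}{16999} + \frac{F{\left(160,121 \right)}}{42600} = - \frac{34601}{16999} + \frac{\sqrt{106 + 121}}{42600} = \left(-34601\right) \frac{1}{16999} + \sqrt{227} \cdot \frac{1}{42600} = - \frac{34601}{16999} + \frac{\sqrt{227}}{42600}$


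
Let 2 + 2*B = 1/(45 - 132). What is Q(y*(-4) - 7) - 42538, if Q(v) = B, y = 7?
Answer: -7401787/174 ≈ -42539.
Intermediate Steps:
B = -175/174 (B = -1 + 1/(2*(45 - 132)) = -1 + (1/2)/(-87) = -1 + (1/2)*(-1/87) = -1 - 1/174 = -175/174 ≈ -1.0057)
Q(v) = -175/174
Q(y*(-4) - 7) - 42538 = -175/174 - 42538 = -7401787/174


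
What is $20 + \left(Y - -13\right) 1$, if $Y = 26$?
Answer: $59$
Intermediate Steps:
$20 + \left(Y - -13\right) 1 = 20 + \left(26 - -13\right) 1 = 20 + \left(26 + 13\right) 1 = 20 + 39 \cdot 1 = 20 + 39 = 59$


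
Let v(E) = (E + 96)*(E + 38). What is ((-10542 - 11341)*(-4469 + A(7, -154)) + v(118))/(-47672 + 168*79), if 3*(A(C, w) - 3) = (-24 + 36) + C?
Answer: -292872809/103200 ≈ -2837.9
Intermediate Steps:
A(C, w) = 7 + C/3 (A(C, w) = 3 + ((-24 + 36) + C)/3 = 3 + (12 + C)/3 = 3 + (4 + C/3) = 7 + C/3)
v(E) = (38 + E)*(96 + E) (v(E) = (96 + E)*(38 + E) = (38 + E)*(96 + E))
((-10542 - 11341)*(-4469 + A(7, -154)) + v(118))/(-47672 + 168*79) = ((-10542 - 11341)*(-4469 + (7 + (⅓)*7)) + (3648 + 118² + 134*118))/(-47672 + 168*79) = (-21883*(-4469 + (7 + 7/3)) + (3648 + 13924 + 15812))/(-47672 + 13272) = (-21883*(-4469 + 28/3) + 33384)/(-34400) = (-21883*(-13379/3) + 33384)*(-1/34400) = (292772657/3 + 33384)*(-1/34400) = (292872809/3)*(-1/34400) = -292872809/103200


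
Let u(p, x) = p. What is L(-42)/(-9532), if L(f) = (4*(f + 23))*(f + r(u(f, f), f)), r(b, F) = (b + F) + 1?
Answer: -2375/2383 ≈ -0.99664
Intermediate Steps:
r(b, F) = 1 + F + b (r(b, F) = (F + b) + 1 = 1 + F + b)
L(f) = (1 + 3*f)*(92 + 4*f) (L(f) = (4*(f + 23))*(f + (1 + f + f)) = (4*(23 + f))*(f + (1 + 2*f)) = (92 + 4*f)*(1 + 3*f) = (1 + 3*f)*(92 + 4*f))
L(-42)/(-9532) = (92 + 12*(-42)² + 280*(-42))/(-9532) = (92 + 12*1764 - 11760)*(-1/9532) = (92 + 21168 - 11760)*(-1/9532) = 9500*(-1/9532) = -2375/2383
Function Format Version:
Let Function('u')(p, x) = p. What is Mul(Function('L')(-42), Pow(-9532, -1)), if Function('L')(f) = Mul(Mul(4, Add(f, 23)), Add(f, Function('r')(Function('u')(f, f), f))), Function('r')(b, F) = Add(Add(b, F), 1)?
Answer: Rational(-2375, 2383) ≈ -0.99664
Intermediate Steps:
Function('r')(b, F) = Add(1, F, b) (Function('r')(b, F) = Add(Add(F, b), 1) = Add(1, F, b))
Function('L')(f) = Mul(Add(1, Mul(3, f)), Add(92, Mul(4, f))) (Function('L')(f) = Mul(Mul(4, Add(f, 23)), Add(f, Add(1, f, f))) = Mul(Mul(4, Add(23, f)), Add(f, Add(1, Mul(2, f)))) = Mul(Add(92, Mul(4, f)), Add(1, Mul(3, f))) = Mul(Add(1, Mul(3, f)), Add(92, Mul(4, f))))
Mul(Function('L')(-42), Pow(-9532, -1)) = Mul(Add(92, Mul(12, Pow(-42, 2)), Mul(280, -42)), Pow(-9532, -1)) = Mul(Add(92, Mul(12, 1764), -11760), Rational(-1, 9532)) = Mul(Add(92, 21168, -11760), Rational(-1, 9532)) = Mul(9500, Rational(-1, 9532)) = Rational(-2375, 2383)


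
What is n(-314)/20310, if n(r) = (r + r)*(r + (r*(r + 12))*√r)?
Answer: 98596/10155 - 29775992*I*√314/10155 ≈ 9.7091 - 51958.0*I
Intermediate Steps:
n(r) = 2*r*(r + r^(3/2)*(12 + r)) (n(r) = (2*r)*(r + (r*(12 + r))*√r) = (2*r)*(r + r^(3/2)*(12 + r)) = 2*r*(r + r^(3/2)*(12 + r)))
n(-314)/20310 = (2*(-314)² + 2*(-314)^(7/2) + 24*(-314)^(5/2))/20310 = (2*98596 + 2*(-30959144*I*√314) + 24*(98596*I*√314))*(1/20310) = (197192 - 61918288*I*√314 + 2366304*I*√314)*(1/20310) = (197192 - 59551984*I*√314)*(1/20310) = 98596/10155 - 29775992*I*√314/10155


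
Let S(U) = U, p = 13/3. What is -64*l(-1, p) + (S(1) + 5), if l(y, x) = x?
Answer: -814/3 ≈ -271.33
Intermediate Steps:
p = 13/3 (p = 13*(⅓) = 13/3 ≈ 4.3333)
-64*l(-1, p) + (S(1) + 5) = -64*13/3 + (1 + 5) = -832/3 + 6 = -814/3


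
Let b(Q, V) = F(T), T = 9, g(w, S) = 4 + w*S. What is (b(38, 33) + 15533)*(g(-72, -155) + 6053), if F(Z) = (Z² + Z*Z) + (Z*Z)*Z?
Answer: 282772008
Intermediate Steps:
g(w, S) = 4 + S*w
F(Z) = Z³ + 2*Z² (F(Z) = (Z² + Z²) + Z²*Z = 2*Z² + Z³ = Z³ + 2*Z²)
b(Q, V) = 891 (b(Q, V) = 9²*(2 + 9) = 81*11 = 891)
(b(38, 33) + 15533)*(g(-72, -155) + 6053) = (891 + 15533)*((4 - 155*(-72)) + 6053) = 16424*((4 + 11160) + 6053) = 16424*(11164 + 6053) = 16424*17217 = 282772008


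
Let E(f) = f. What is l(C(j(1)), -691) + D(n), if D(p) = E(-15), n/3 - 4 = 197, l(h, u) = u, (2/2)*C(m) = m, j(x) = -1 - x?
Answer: -706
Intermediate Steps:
C(m) = m
n = 603 (n = 12 + 3*197 = 12 + 591 = 603)
D(p) = -15
l(C(j(1)), -691) + D(n) = -691 - 15 = -706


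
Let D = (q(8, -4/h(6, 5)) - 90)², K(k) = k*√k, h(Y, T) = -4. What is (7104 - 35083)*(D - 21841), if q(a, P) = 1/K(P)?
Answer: 389467680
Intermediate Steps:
K(k) = k^(3/2)
q(a, P) = P^(-3/2) (q(a, P) = 1/(P^(3/2)) = P^(-3/2))
D = 7921 (D = ((-4/(-4))^(-3/2) - 90)² = ((-4*(-¼))^(-3/2) - 90)² = (1^(-3/2) - 90)² = (1 - 90)² = (-89)² = 7921)
(7104 - 35083)*(D - 21841) = (7104 - 35083)*(7921 - 21841) = -27979*(-13920) = 389467680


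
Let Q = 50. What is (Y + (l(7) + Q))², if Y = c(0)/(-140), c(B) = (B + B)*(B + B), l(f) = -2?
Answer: 2304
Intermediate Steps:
c(B) = 4*B² (c(B) = (2*B)*(2*B) = 4*B²)
Y = 0 (Y = (4*0²)/(-140) = (4*0)*(-1/140) = 0*(-1/140) = 0)
(Y + (l(7) + Q))² = (0 + (-2 + 50))² = (0 + 48)² = 48² = 2304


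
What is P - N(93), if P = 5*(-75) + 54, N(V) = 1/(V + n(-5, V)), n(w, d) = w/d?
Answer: -2774817/8644 ≈ -321.01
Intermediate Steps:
N(V) = 1/(V - 5/V)
P = -321 (P = -375 + 54 = -321)
P - N(93) = -321 - 93/(-5 + 93**2) = -321 - 93/(-5 + 8649) = -321 - 93/8644 = -2774817/8644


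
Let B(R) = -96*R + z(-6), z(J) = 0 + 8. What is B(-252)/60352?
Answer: 3025/7544 ≈ 0.40098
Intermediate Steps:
z(J) = 8
B(R) = 8 - 96*R (B(R) = -96*R + 8 = 8 - 96*R)
B(-252)/60352 = (8 - 96*(-252))/60352 = (8 + 24192)*(1/60352) = 24200*(1/60352) = 3025/7544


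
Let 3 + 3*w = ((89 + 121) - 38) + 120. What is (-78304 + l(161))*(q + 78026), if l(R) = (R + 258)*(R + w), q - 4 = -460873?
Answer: -33903044708/3 ≈ -1.1301e+10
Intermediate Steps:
q = -460869 (q = 4 - 460873 = -460869)
w = 289/3 (w = -1 + (((89 + 121) - 38) + 120)/3 = -1 + ((210 - 38) + 120)/3 = -1 + (172 + 120)/3 = -1 + (⅓)*292 = -1 + 292/3 = 289/3 ≈ 96.333)
l(R) = (258 + R)*(289/3 + R) (l(R) = (R + 258)*(R + 289/3) = (258 + R)*(289/3 + R))
(-78304 + l(161))*(q + 78026) = (-78304 + (24854 + 161² + (1063/3)*161))*(-460869 + 78026) = (-78304 + (24854 + 25921 + 171143/3))*(-382843) = (-78304 + 323468/3)*(-382843) = (88556/3)*(-382843) = -33903044708/3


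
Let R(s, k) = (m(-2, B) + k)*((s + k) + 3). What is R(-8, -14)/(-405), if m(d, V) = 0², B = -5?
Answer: -266/405 ≈ -0.65679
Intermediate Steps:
m(d, V) = 0
R(s, k) = k*(3 + k + s) (R(s, k) = (0 + k)*((s + k) + 3) = k*((k + s) + 3) = k*(3 + k + s))
R(-8, -14)/(-405) = -14*(3 - 14 - 8)/(-405) = -14*(-19)*(-1/405) = 266*(-1/405) = -266/405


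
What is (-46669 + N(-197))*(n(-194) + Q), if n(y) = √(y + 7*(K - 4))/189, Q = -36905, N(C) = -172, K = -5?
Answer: 1728667105 - 46841*I*√257/189 ≈ 1.7287e+9 - 3973.1*I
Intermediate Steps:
n(y) = √(-63 + y)/189 (n(y) = √(y + 7*(-5 - 4))/189 = √(y + 7*(-9))*(1/189) = √(y - 63)*(1/189) = √(-63 + y)*(1/189) = √(-63 + y)/189)
(-46669 + N(-197))*(n(-194) + Q) = (-46669 - 172)*(√(-63 - 194)/189 - 36905) = -46841*(√(-257)/189 - 36905) = -46841*((I*√257)/189 - 36905) = -46841*(I*√257/189 - 36905) = -46841*(-36905 + I*√257/189) = 1728667105 - 46841*I*√257/189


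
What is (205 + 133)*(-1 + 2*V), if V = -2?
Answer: -1690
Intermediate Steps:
(205 + 133)*(-1 + 2*V) = (205 + 133)*(-1 + 2*(-2)) = 338*(-1 - 4) = 338*(-5) = -1690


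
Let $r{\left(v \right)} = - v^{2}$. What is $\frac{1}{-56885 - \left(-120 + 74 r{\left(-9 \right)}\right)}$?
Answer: $- \frac{1}{50771} \approx -1.9696 \cdot 10^{-5}$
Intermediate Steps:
$\frac{1}{-56885 - \left(-120 + 74 r{\left(-9 \right)}\right)} = \frac{1}{-56885 - \left(-120 + 74 \left(- \left(-9\right)^{2}\right)\right)} = \frac{1}{-56885 - \left(-120 + 74 \left(\left(-1\right) 81\right)\right)} = \frac{1}{-56885 + \left(120 - -5994\right)} = \frac{1}{-56885 + \left(120 + 5994\right)} = \frac{1}{-56885 + 6114} = \frac{1}{-50771} = - \frac{1}{50771}$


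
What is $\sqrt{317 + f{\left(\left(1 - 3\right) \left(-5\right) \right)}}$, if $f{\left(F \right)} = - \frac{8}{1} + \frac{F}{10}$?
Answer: $\sqrt{310} \approx 17.607$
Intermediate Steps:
$f{\left(F \right)} = -8 + \frac{F}{10}$ ($f{\left(F \right)} = \left(-8\right) 1 + F \frac{1}{10} = -8 + \frac{F}{10}$)
$\sqrt{317 + f{\left(\left(1 - 3\right) \left(-5\right) \right)}} = \sqrt{317 - \left(8 - \frac{\left(1 - 3\right) \left(-5\right)}{10}\right)} = \sqrt{317 - \left(8 - \frac{\left(-2\right) \left(-5\right)}{10}\right)} = \sqrt{317 + \left(-8 + \frac{1}{10} \cdot 10\right)} = \sqrt{317 + \left(-8 + 1\right)} = \sqrt{317 - 7} = \sqrt{310}$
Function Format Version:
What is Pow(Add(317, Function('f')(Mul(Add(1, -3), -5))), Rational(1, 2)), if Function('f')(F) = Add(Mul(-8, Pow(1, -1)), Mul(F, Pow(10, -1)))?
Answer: Pow(310, Rational(1, 2)) ≈ 17.607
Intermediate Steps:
Function('f')(F) = Add(-8, Mul(Rational(1, 10), F)) (Function('f')(F) = Add(Mul(-8, 1), Mul(F, Rational(1, 10))) = Add(-8, Mul(Rational(1, 10), F)))
Pow(Add(317, Function('f')(Mul(Add(1, -3), -5))), Rational(1, 2)) = Pow(Add(317, Add(-8, Mul(Rational(1, 10), Mul(Add(1, -3), -5)))), Rational(1, 2)) = Pow(Add(317, Add(-8, Mul(Rational(1, 10), Mul(-2, -5)))), Rational(1, 2)) = Pow(Add(317, Add(-8, Mul(Rational(1, 10), 10))), Rational(1, 2)) = Pow(Add(317, Add(-8, 1)), Rational(1, 2)) = Pow(Add(317, -7), Rational(1, 2)) = Pow(310, Rational(1, 2))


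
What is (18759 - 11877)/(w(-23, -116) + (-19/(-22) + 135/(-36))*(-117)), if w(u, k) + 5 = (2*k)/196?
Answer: 4945864/238253 ≈ 20.759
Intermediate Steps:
w(u, k) = -5 + k/98 (w(u, k) = -5 + (2*k)/196 = -5 + (2*k)*(1/196) = -5 + k/98)
(18759 - 11877)/(w(-23, -116) + (-19/(-22) + 135/(-36))*(-117)) = (18759 - 11877)/((-5 + (1/98)*(-116)) + (-19/(-22) + 135/(-36))*(-117)) = 6882/((-5 - 58/49) + (-19*(-1/22) + 135*(-1/36))*(-117)) = 6882/(-303/49 + (19/22 - 15/4)*(-117)) = 6882/(-303/49 - 127/44*(-117)) = 6882/(-303/49 + 14859/44) = 6882/(714759/2156) = 6882*(2156/714759) = 4945864/238253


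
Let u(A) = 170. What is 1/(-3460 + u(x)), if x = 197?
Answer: -1/3290 ≈ -0.00030395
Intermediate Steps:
1/(-3460 + u(x)) = 1/(-3460 + 170) = 1/(-3290) = -1/3290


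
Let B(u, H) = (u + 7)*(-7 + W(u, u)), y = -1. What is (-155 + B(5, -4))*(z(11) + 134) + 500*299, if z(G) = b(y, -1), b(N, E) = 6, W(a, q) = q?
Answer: 124440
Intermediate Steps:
z(G) = 6
B(u, H) = (-7 + u)*(7 + u) (B(u, H) = (u + 7)*(-7 + u) = (7 + u)*(-7 + u) = (-7 + u)*(7 + u))
(-155 + B(5, -4))*(z(11) + 134) + 500*299 = (-155 + (-49 + 5²))*(6 + 134) + 500*299 = (-155 + (-49 + 25))*140 + 149500 = (-155 - 24)*140 + 149500 = -179*140 + 149500 = -25060 + 149500 = 124440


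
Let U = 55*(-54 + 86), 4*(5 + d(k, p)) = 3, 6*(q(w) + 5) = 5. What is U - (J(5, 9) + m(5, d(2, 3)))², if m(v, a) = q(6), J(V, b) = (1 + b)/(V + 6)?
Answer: 7620335/4356 ≈ 1749.4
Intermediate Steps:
q(w) = -25/6 (q(w) = -5 + (⅙)*5 = -5 + ⅚ = -25/6)
d(k, p) = -17/4 (d(k, p) = -5 + (¼)*3 = -5 + ¾ = -17/4)
J(V, b) = (1 + b)/(6 + V)
m(v, a) = -25/6
U = 1760 (U = 55*32 = 1760)
U - (J(5, 9) + m(5, d(2, 3)))² = 1760 - ((1 + 9)/(6 + 5) - 25/6)² = 1760 - (10/11 - 25/6)² = 1760 - (-215/66)² = 1760 - 1*46225/4356 = 1760 - 46225/4356 = 7620335/4356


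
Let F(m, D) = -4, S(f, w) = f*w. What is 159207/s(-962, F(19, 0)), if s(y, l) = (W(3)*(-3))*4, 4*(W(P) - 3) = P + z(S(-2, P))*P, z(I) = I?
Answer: 53069/3 ≈ 17690.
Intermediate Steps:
W(P) = 3 - P²/2 + P/4 (W(P) = 3 + (P + (-2*P)*P)/4 = 3 + (P - 2*P²)/4 = 3 + (-P²/2 + P/4) = 3 - P²/2 + P/4)
s(y, l) = 9 (s(y, l) = ((3 - ½*3² + (¼)*3)*(-3))*4 = ((3 - ½*9 + ¾)*(-3))*4 = ((3 - 9/2 + ¾)*(-3))*4 = -¾*(-3)*4 = (9/4)*4 = 9)
159207/s(-962, F(19, 0)) = 159207/9 = 159207*(⅑) = 53069/3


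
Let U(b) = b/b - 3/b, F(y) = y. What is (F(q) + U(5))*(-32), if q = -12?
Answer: 1856/5 ≈ 371.20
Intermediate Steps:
U(b) = 1 - 3/b
(F(q) + U(5))*(-32) = (-12 + (-3 + 5)/5)*(-32) = (-12 + (1/5)*2)*(-32) = (-12 + 2/5)*(-32) = -58/5*(-32) = 1856/5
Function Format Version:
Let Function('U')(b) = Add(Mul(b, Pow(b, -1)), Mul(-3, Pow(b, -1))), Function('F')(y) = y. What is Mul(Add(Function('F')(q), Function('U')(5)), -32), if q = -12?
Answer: Rational(1856, 5) ≈ 371.20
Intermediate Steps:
Function('U')(b) = Add(1, Mul(-3, Pow(b, -1)))
Mul(Add(Function('F')(q), Function('U')(5)), -32) = Mul(Add(-12, Mul(Pow(5, -1), Add(-3, 5))), -32) = Mul(Add(-12, Mul(Rational(1, 5), 2)), -32) = Mul(Add(-12, Rational(2, 5)), -32) = Mul(Rational(-58, 5), -32) = Rational(1856, 5)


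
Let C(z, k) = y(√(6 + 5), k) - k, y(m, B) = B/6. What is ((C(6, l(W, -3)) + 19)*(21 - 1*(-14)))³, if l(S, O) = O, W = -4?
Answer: 3408862625/8 ≈ 4.2611e+8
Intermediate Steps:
y(m, B) = B/6 (y(m, B) = B*(⅙) = B/6)
C(z, k) = -5*k/6 (C(z, k) = k/6 - k = -5*k/6)
((C(6, l(W, -3)) + 19)*(21 - 1*(-14)))³ = ((-⅚*(-3) + 19)*(21 - 1*(-14)))³ = ((5/2 + 19)*(21 + 14))³ = ((43/2)*35)³ = (1505/2)³ = 3408862625/8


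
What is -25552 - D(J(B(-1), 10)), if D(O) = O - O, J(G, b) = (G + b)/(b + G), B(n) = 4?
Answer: -25552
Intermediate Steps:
J(G, b) = 1 (J(G, b) = (G + b)/(G + b) = 1)
D(O) = 0
-25552 - D(J(B(-1), 10)) = -25552 - 1*0 = -25552 + 0 = -25552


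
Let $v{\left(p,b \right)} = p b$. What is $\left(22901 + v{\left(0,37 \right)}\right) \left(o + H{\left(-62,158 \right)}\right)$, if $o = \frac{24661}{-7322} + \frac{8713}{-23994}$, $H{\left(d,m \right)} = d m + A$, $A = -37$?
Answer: $- \frac{1413447228096388}{6274431} \approx -2.2527 \cdot 10^{8}$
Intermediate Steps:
$H{\left(d,m \right)} = -37 + d m$ ($H{\left(d,m \right)} = d m - 37 = -37 + d m$)
$o = - \frac{23411165}{6274431}$ ($o = 24661 \left(- \frac{1}{7322}\right) + 8713 \left(- \frac{1}{23994}\right) = - \frac{3523}{1046} - \frac{8713}{23994} = - \frac{23411165}{6274431} \approx -3.7312$)
$v{\left(p,b \right)} = b p$
$\left(22901 + v{\left(0,37 \right)}\right) \left(o + H{\left(-62,158 \right)}\right) = \left(22901 + 37 \cdot 0\right) \left(- \frac{23411165}{6274431} - 9833\right) = \left(22901 + 0\right) \left(- \frac{23411165}{6274431} - 9833\right) = 22901 \left(- \frac{23411165}{6274431} - 9833\right) = 22901 \left(- \frac{61719891188}{6274431}\right) = - \frac{1413447228096388}{6274431}$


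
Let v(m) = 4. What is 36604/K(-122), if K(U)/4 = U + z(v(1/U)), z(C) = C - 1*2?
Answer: -9151/120 ≈ -76.258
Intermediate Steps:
z(C) = -2 + C (z(C) = C - 2 = -2 + C)
K(U) = 8 + 4*U (K(U) = 4*(U + (-2 + 4)) = 4*(U + 2) = 4*(2 + U) = 8 + 4*U)
36604/K(-122) = 36604/(8 + 4*(-122)) = 36604/(8 - 488) = 36604/(-480) = 36604*(-1/480) = -9151/120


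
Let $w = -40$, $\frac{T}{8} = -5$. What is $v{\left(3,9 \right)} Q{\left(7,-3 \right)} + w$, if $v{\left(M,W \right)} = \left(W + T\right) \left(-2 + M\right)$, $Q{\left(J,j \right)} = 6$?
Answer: $-226$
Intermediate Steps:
$T = -40$ ($T = 8 \left(-5\right) = -40$)
$v{\left(M,W \right)} = \left(-40 + W\right) \left(-2 + M\right)$ ($v{\left(M,W \right)} = \left(W - 40\right) \left(-2 + M\right) = \left(-40 + W\right) \left(-2 + M\right)$)
$v{\left(3,9 \right)} Q{\left(7,-3 \right)} + w = \left(80 - 120 - 18 + 3 \cdot 9\right) 6 - 40 = \left(80 - 120 - 18 + 27\right) 6 - 40 = \left(-31\right) 6 - 40 = -186 - 40 = -226$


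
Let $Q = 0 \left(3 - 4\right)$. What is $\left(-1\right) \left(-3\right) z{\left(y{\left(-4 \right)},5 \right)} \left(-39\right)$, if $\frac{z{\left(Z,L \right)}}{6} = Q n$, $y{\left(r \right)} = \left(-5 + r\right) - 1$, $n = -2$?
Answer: $0$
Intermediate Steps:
$Q = 0$ ($Q = 0 \left(-1\right) = 0$)
$y{\left(r \right)} = -6 + r$
$z{\left(Z,L \right)} = 0$ ($z{\left(Z,L \right)} = 6 \cdot 0 \left(-2\right) = 6 \cdot 0 = 0$)
$\left(-1\right) \left(-3\right) z{\left(y{\left(-4 \right)},5 \right)} \left(-39\right) = \left(-1\right) \left(-3\right) 0 \left(-39\right) = 3 \cdot 0 \left(-39\right) = 0 \left(-39\right) = 0$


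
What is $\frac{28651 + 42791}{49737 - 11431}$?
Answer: $\frac{35721}{19153} \approx 1.865$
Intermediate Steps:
$\frac{28651 + 42791}{49737 - 11431} = \frac{71442}{38306} = 71442 \cdot \frac{1}{38306} = \frac{35721}{19153}$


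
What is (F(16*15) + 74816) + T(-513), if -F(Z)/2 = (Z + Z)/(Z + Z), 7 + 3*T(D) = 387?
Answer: 224822/3 ≈ 74941.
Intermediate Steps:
T(D) = 380/3 (T(D) = -7/3 + (1/3)*387 = -7/3 + 129 = 380/3)
F(Z) = -2 (F(Z) = -2*(Z + Z)/(Z + Z) = -2*2*Z/(2*Z) = -2*2*Z*1/(2*Z) = -2*1 = -2)
(F(16*15) + 74816) + T(-513) = (-2 + 74816) + 380/3 = 74814 + 380/3 = 224822/3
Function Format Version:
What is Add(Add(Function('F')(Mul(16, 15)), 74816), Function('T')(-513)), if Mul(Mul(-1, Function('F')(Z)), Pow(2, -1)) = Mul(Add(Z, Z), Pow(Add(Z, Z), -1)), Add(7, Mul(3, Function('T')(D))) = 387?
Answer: Rational(224822, 3) ≈ 74941.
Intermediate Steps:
Function('T')(D) = Rational(380, 3) (Function('T')(D) = Add(Rational(-7, 3), Mul(Rational(1, 3), 387)) = Add(Rational(-7, 3), 129) = Rational(380, 3))
Function('F')(Z) = -2 (Function('F')(Z) = Mul(-2, Mul(Add(Z, Z), Pow(Add(Z, Z), -1))) = Mul(-2, Mul(Mul(2, Z), Pow(Mul(2, Z), -1))) = Mul(-2, Mul(Mul(2, Z), Mul(Rational(1, 2), Pow(Z, -1)))) = Mul(-2, 1) = -2)
Add(Add(Function('F')(Mul(16, 15)), 74816), Function('T')(-513)) = Add(Add(-2, 74816), Rational(380, 3)) = Add(74814, Rational(380, 3)) = Rational(224822, 3)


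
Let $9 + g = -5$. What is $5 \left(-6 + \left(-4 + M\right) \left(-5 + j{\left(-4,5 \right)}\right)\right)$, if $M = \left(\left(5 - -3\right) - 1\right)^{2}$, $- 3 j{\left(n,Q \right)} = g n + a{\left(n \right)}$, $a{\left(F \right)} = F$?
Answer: $-5055$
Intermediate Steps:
$g = -14$ ($g = -9 - 5 = -14$)
$j{\left(n,Q \right)} = \frac{13 n}{3}$ ($j{\left(n,Q \right)} = - \frac{- 14 n + n}{3} = - \frac{\left(-13\right) n}{3} = \frac{13 n}{3}$)
$M = 49$ ($M = \left(\left(5 + 3\right) - 1\right)^{2} = \left(8 - 1\right)^{2} = 7^{2} = 49$)
$5 \left(-6 + \left(-4 + M\right) \left(-5 + j{\left(-4,5 \right)}\right)\right) = 5 \left(-6 + \left(-4 + 49\right) \left(-5 + \frac{13}{3} \left(-4\right)\right)\right) = 5 \left(-6 + 45 \left(-5 - \frac{52}{3}\right)\right) = 5 \left(-6 + 45 \left(- \frac{67}{3}\right)\right) = 5 \left(-6 - 1005\right) = 5 \left(-1011\right) = -5055$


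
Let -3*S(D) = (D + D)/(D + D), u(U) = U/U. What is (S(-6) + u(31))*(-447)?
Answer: -298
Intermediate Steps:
u(U) = 1
S(D) = -⅓ (S(D) = -(D + D)/(3*(D + D)) = -2*D/(3*(2*D)) = -2*D*1/(2*D)/3 = -⅓*1 = -⅓)
(S(-6) + u(31))*(-447) = (-⅓ + 1)*(-447) = (⅔)*(-447) = -298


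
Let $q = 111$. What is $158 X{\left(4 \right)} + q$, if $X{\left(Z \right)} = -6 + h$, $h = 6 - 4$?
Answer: $-521$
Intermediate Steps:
$h = 2$ ($h = 6 - 4 = 2$)
$X{\left(Z \right)} = -4$ ($X{\left(Z \right)} = -6 + 2 = -4$)
$158 X{\left(4 \right)} + q = 158 \left(-4\right) + 111 = -632 + 111 = -521$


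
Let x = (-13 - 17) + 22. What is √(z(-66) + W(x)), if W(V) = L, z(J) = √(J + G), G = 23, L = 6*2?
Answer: √(12 + I*√43) ≈ 3.5829 + 0.91509*I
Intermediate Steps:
L = 12
x = -8 (x = -30 + 22 = -8)
z(J) = √(23 + J) (z(J) = √(J + 23) = √(23 + J))
W(V) = 12
√(z(-66) + W(x)) = √(√(23 - 66) + 12) = √(√(-43) + 12) = √(I*√43 + 12) = √(12 + I*√43)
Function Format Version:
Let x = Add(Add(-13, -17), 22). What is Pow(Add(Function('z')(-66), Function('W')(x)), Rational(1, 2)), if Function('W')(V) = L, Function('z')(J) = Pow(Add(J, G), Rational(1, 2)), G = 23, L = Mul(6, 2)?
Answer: Pow(Add(12, Mul(I, Pow(43, Rational(1, 2)))), Rational(1, 2)) ≈ Add(3.5829, Mul(0.91509, I))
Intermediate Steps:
L = 12
x = -8 (x = Add(-30, 22) = -8)
Function('z')(J) = Pow(Add(23, J), Rational(1, 2)) (Function('z')(J) = Pow(Add(J, 23), Rational(1, 2)) = Pow(Add(23, J), Rational(1, 2)))
Function('W')(V) = 12
Pow(Add(Function('z')(-66), Function('W')(x)), Rational(1, 2)) = Pow(Add(Pow(Add(23, -66), Rational(1, 2)), 12), Rational(1, 2)) = Pow(Add(Pow(-43, Rational(1, 2)), 12), Rational(1, 2)) = Pow(Add(Mul(I, Pow(43, Rational(1, 2))), 12), Rational(1, 2)) = Pow(Add(12, Mul(I, Pow(43, Rational(1, 2)))), Rational(1, 2))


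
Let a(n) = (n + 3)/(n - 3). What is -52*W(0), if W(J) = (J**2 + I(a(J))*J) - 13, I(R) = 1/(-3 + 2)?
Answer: 676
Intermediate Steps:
a(n) = (3 + n)/(-3 + n)
I(R) = -1 (I(R) = 1/(-1) = -1)
W(J) = -13 + J**2 - J (W(J) = (J**2 - J) - 13 = -13 + J**2 - J)
-52*W(0) = -52*(-13 + 0**2 - 1*0) = -52*(-13 + 0 + 0) = -52*(-13) = 676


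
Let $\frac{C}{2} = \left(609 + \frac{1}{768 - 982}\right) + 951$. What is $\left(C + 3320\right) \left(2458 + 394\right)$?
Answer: $\frac{1965253308}{107} \approx 1.8367 \cdot 10^{7}$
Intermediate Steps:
$C = \frac{333839}{107}$ ($C = 2 \left(\left(609 + \frac{1}{768 - 982}\right) + 951\right) = 2 \left(\left(609 + \frac{1}{-214}\right) + 951\right) = 2 \left(\left(609 - \frac{1}{214}\right) + 951\right) = 2 \left(\frac{130325}{214} + 951\right) = 2 \cdot \frac{333839}{214} = \frac{333839}{107} \approx 3120.0$)
$\left(C + 3320\right) \left(2458 + 394\right) = \left(\frac{333839}{107} + 3320\right) \left(2458 + 394\right) = \frac{689079}{107} \cdot 2852 = \frac{1965253308}{107}$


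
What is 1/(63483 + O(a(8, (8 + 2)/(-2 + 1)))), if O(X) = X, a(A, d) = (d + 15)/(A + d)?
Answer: 2/126961 ≈ 1.5753e-5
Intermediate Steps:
a(A, d) = (15 + d)/(A + d)
1/(63483 + O(a(8, (8 + 2)/(-2 + 1)))) = 1/(63483 + (15 + (8 + 2)/(-2 + 1))/(8 + (8 + 2)/(-2 + 1))) = 1/(63483 + (15 + 10/(-1))/(8 + 10/(-1))) = 1/(63483 + (15 + 10*(-1))/(8 + 10*(-1))) = 1/(63483 + (15 - 10)/(8 - 10)) = 1/(63483 + 5/(-2)) = 1/(63483 - ½*5) = 1/(63483 - 5/2) = 1/(126961/2) = 2/126961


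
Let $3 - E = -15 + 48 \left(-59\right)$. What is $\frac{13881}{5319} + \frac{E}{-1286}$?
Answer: $\frac{448636}{1140039} \approx 0.39353$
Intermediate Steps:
$E = 2850$ ($E = 3 - \left(-15 + 48 \left(-59\right)\right) = 3 - \left(-15 - 2832\right) = 3 - -2847 = 3 + 2847 = 2850$)
$\frac{13881}{5319} + \frac{E}{-1286} = \frac{13881}{5319} + \frac{2850}{-1286} = 13881 \cdot \frac{1}{5319} + 2850 \left(- \frac{1}{1286}\right) = \frac{4627}{1773} - \frac{1425}{643} = \frac{448636}{1140039}$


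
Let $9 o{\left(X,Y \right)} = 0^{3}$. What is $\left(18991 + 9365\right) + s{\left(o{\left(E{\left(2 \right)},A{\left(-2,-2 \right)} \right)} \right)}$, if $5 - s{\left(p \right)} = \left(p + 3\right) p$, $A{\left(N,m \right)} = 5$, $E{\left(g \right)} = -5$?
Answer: $28361$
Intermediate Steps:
$o{\left(X,Y \right)} = 0$ ($o{\left(X,Y \right)} = \frac{0^{3}}{9} = \frac{1}{9} \cdot 0 = 0$)
$s{\left(p \right)} = 5 - p \left(3 + p\right)$ ($s{\left(p \right)} = 5 - \left(p + 3\right) p = 5 - \left(3 + p\right) p = 5 - p \left(3 + p\right)$)
$\left(18991 + 9365\right) + s{\left(o{\left(E{\left(2 \right)},A{\left(-2,-2 \right)} \right)} \right)} = \left(18991 + 9365\right) - -5 = 28356 + \left(5 - 0 + 0\right) = 28356 + \left(5 + 0 + 0\right) = 28356 + 5 = 28361$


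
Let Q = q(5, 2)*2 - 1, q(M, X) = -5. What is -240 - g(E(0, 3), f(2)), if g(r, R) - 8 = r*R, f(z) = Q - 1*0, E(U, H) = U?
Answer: -248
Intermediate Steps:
Q = -11 (Q = -5*2 - 1 = -10 - 1 = -11)
f(z) = -11 (f(z) = -11 - 1*0 = -11 + 0 = -11)
g(r, R) = 8 + R*r (g(r, R) = 8 + r*R = 8 + R*r)
-240 - g(E(0, 3), f(2)) = -240 - (8 - 11*0) = -240 - (8 + 0) = -240 - 1*8 = -240 - 8 = -248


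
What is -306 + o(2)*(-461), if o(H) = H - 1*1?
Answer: -767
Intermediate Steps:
o(H) = -1 + H (o(H) = H - 1 = -1 + H)
-306 + o(2)*(-461) = -306 + (-1 + 2)*(-461) = -306 + 1*(-461) = -306 - 461 = -767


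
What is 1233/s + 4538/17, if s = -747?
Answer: 374325/1411 ≈ 265.29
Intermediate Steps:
1233/s + 4538/17 = 1233/(-747) + 4538/17 = 1233*(-1/747) + 4538*(1/17) = -137/83 + 4538/17 = 374325/1411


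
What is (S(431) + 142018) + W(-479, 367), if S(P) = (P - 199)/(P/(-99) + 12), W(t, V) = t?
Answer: 107167991/757 ≈ 1.4157e+5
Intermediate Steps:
S(P) = (-199 + P)/(12 - P/99) (S(P) = (-199 + P)/(P*(-1/99) + 12) = (-199 + P)/(-P/99 + 12) = (-199 + P)/(12 - P/99))
(S(431) + 142018) + W(-479, 367) = (99*(199 - 1*431)/(-1188 + 431) + 142018) - 479 = (99*(199 - 431)/(-757) + 142018) - 479 = (99*(-1/757)*(-232) + 142018) - 479 = (22968/757 + 142018) - 479 = 107530594/757 - 479 = 107167991/757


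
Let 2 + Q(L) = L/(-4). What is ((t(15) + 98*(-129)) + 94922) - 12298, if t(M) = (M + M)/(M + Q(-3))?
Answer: 769826/11 ≈ 69984.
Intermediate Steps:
Q(L) = -2 - L/4 (Q(L) = -2 + L/(-4) = -2 + L*(-¼) = -2 - L/4)
t(M) = 2*M/(-5/4 + M) (t(M) = (M + M)/(M + (-2 - ¼*(-3))) = (2*M)/(M + (-2 + ¾)) = (2*M)/(M - 5/4) = (2*M)/(-5/4 + M) = 2*M/(-5/4 + M))
((t(15) + 98*(-129)) + 94922) - 12298 = ((8*15/(-5 + 4*15) + 98*(-129)) + 94922) - 12298 = ((8*15/(-5 + 60) - 12642) + 94922) - 12298 = ((8*15/55 - 12642) + 94922) - 12298 = ((8*15*(1/55) - 12642) + 94922) - 12298 = ((24/11 - 12642) + 94922) - 12298 = (-139038/11 + 94922) - 12298 = 905104/11 - 12298 = 769826/11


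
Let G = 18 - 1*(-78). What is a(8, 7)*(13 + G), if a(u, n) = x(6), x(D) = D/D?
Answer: 109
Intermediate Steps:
x(D) = 1
a(u, n) = 1
G = 96 (G = 18 + 78 = 96)
a(8, 7)*(13 + G) = 1*(13 + 96) = 1*109 = 109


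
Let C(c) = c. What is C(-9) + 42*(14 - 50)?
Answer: -1521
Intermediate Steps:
C(-9) + 42*(14 - 50) = -9 + 42*(14 - 50) = -9 + 42*(-36) = -9 - 1512 = -1521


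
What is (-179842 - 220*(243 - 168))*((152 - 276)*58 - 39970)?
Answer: 9259881404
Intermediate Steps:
(-179842 - 220*(243 - 168))*((152 - 276)*58 - 39970) = (-179842 - 220*75)*(-124*58 - 39970) = (-179842 - 16500)*(-7192 - 39970) = -196342*(-47162) = 9259881404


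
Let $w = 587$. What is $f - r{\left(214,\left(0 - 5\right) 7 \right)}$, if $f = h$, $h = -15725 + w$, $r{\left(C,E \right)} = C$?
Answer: $-15352$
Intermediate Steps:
$h = -15138$ ($h = -15725 + 587 = -15138$)
$f = -15138$
$f - r{\left(214,\left(0 - 5\right) 7 \right)} = -15138 - 214 = -15352$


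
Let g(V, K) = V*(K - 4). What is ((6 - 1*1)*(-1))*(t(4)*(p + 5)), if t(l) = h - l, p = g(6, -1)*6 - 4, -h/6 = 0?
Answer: -3580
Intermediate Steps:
h = 0 (h = -6*0 = 0)
g(V, K) = V*(-4 + K)
p = -184 (p = (6*(-4 - 1))*6 - 4 = (6*(-5))*6 - 4 = -30*6 - 4 = -180 - 4 = -184)
t(l) = -l (t(l) = 0 - l = -l)
((6 - 1*1)*(-1))*(t(4)*(p + 5)) = ((6 - 1*1)*(-1))*((-1*4)*(-184 + 5)) = ((6 - 1)*(-1))*(-4*(-179)) = (5*(-1))*716 = -5*716 = -3580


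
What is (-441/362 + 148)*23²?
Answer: 28108415/362 ≈ 77648.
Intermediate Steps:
(-441/362 + 148)*23² = (-441*1/362 + 148)*529 = (-441/362 + 148)*529 = (53135/362)*529 = 28108415/362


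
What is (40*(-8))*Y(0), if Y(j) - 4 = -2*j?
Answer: -1280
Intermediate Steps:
Y(j) = 4 - 2*j
(40*(-8))*Y(0) = (40*(-8))*(4 - 2*0) = -320*(4 + 0) = -320*4 = -1280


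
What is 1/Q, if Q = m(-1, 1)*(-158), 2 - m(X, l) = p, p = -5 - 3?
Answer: -1/1580 ≈ -0.00063291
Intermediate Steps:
p = -8
m(X, l) = 10 (m(X, l) = 2 - 1*(-8) = 2 + 8 = 10)
Q = -1580 (Q = 10*(-158) = -1580)
1/Q = 1/(-1580) = -1/1580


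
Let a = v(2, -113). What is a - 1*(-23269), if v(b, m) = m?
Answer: 23156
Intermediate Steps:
a = -113
a - 1*(-23269) = -113 - 1*(-23269) = -113 + 23269 = 23156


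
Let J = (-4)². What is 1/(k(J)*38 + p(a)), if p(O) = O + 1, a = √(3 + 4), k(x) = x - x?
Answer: -⅙ + √7/6 ≈ 0.27429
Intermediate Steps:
J = 16
k(x) = 0
a = √7 ≈ 2.6458
p(O) = 1 + O
1/(k(J)*38 + p(a)) = 1/(0*38 + (1 + √7)) = 1/(0 + (1 + √7)) = 1/(1 + √7)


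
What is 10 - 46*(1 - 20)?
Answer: 884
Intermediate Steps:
10 - 46*(1 - 20) = 10 - 46*(-19) = 10 + 874 = 884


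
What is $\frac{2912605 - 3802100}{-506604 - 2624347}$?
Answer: $\frac{889495}{3130951} \approx 0.2841$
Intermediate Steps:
$\frac{2912605 - 3802100}{-506604 - 2624347} = \frac{2912605 - 3802100}{-3130951} = \left(-889495\right) \left(- \frac{1}{3130951}\right) = \frac{889495}{3130951}$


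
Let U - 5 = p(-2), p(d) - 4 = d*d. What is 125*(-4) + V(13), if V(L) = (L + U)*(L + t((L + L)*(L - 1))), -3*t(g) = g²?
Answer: -843810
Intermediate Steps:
p(d) = 4 + d² (p(d) = 4 + d*d = 4 + d²)
U = 13 (U = 5 + (4 + (-2)²) = 5 + (4 + 4) = 5 + 8 = 13)
t(g) = -g²/3
V(L) = (13 + L)*(L - 4*L²*(-1 + L)²/3) (V(L) = (L + 13)*(L - (L - 1)²*(L + L)²/3) = (13 + L)*(L - 4*L²*(-1 + L)²/3))
125*(-4) + V(13) = 125*(-4) + (⅓)*13*(39 - 49*13 - 44*13³ - 4*13⁴ + 100*13²) = -500 + (⅓)*13*(39 - 637 - 44*2197 - 4*28561 + 100*169) = -500 + (⅓)*13*(39 - 637 - 96668 - 114244 + 16900) = -500 + (⅓)*13*(-194610) = -500 - 843310 = -843810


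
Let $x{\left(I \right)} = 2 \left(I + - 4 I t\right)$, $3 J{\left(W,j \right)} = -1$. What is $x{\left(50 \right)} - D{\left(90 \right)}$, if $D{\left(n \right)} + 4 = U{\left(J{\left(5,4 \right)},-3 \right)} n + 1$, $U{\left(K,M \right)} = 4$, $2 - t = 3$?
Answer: $143$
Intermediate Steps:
$t = -1$ ($t = 2 - 3 = -1$)
$J{\left(W,j \right)} = - \frac{1}{3}$ ($J{\left(W,j \right)} = \frac{1}{3} \left(-1\right) = - \frac{1}{3}$)
$D{\left(n \right)} = -3 + 4 n$ ($D{\left(n \right)} = -4 + \left(4 n + 1\right) = -4 + \left(1 + 4 n\right) = -3 + 4 n$)
$x{\left(I \right)} = 10 I$ ($x{\left(I \right)} = 2 \left(I + - 4 I \left(-1\right)\right) = 2 \left(I + 4 I\right) = 2 \cdot 5 I = 10 I$)
$x{\left(50 \right)} - D{\left(90 \right)} = 10 \cdot 50 - \left(-3 + 4 \cdot 90\right) = 500 - \left(-3 + 360\right) = 500 - 357 = 143$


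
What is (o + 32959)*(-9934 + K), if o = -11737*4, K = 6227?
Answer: 51857223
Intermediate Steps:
o = -46948
(o + 32959)*(-9934 + K) = (-46948 + 32959)*(-9934 + 6227) = -13989*(-3707) = 51857223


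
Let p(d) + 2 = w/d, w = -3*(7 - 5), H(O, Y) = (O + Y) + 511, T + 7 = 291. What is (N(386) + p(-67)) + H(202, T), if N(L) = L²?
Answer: 10049403/67 ≈ 1.4999e+5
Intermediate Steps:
T = 284 (T = -7 + 291 = 284)
H(O, Y) = 511 + O + Y
w = -6 (w = -3*2 = -6)
p(d) = -2 - 6/d
(N(386) + p(-67)) + H(202, T) = (386² + (-2 - 6/(-67))) + (511 + 202 + 284) = (148996 + (-2 - 6*(-1/67))) + 997 = (148996 + (-2 + 6/67)) + 997 = (148996 - 128/67) + 997 = 9982604/67 + 997 = 10049403/67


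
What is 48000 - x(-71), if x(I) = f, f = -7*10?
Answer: 48070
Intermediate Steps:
f = -70
x(I) = -70
48000 - x(-71) = 48000 - 1*(-70) = 48000 + 70 = 48070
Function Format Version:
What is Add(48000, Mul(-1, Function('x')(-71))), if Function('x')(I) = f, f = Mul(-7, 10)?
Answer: 48070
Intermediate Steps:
f = -70
Function('x')(I) = -70
Add(48000, Mul(-1, Function('x')(-71))) = Add(48000, Mul(-1, -70)) = Add(48000, 70) = 48070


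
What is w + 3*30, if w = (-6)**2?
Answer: 126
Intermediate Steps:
w = 36
w + 3*30 = 36 + 3*30 = 36 + 90 = 126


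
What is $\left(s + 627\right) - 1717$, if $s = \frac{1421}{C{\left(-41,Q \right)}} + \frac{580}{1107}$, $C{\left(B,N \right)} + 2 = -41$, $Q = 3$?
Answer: $- \frac{53433197}{47601} \approx -1122.5$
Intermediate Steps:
$C{\left(B,N \right)} = -43$ ($C{\left(B,N \right)} = -2 - 41 = -43$)
$s = - \frac{1548107}{47601}$ ($s = \frac{1421}{-43} + \frac{580}{1107} = 1421 \left(- \frac{1}{43}\right) + 580 \cdot \frac{1}{1107} = - \frac{1421}{43} + \frac{580}{1107} = - \frac{1548107}{47601} \approx -32.523$)
$\left(s + 627\right) - 1717 = \left(- \frac{1548107}{47601} + 627\right) - 1717 = \frac{28297720}{47601} - 1717 = - \frac{53433197}{47601}$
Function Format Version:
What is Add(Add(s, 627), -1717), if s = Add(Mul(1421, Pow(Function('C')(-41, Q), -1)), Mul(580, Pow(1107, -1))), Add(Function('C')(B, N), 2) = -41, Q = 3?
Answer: Rational(-53433197, 47601) ≈ -1122.5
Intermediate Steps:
Function('C')(B, N) = -43 (Function('C')(B, N) = Add(-2, -41) = -43)
s = Rational(-1548107, 47601) (s = Add(Mul(1421, Pow(-43, -1)), Mul(580, Pow(1107, -1))) = Add(Mul(1421, Rational(-1, 43)), Mul(580, Rational(1, 1107))) = Add(Rational(-1421, 43), Rational(580, 1107)) = Rational(-1548107, 47601) ≈ -32.523)
Add(Add(s, 627), -1717) = Add(Add(Rational(-1548107, 47601), 627), -1717) = Add(Rational(28297720, 47601), -1717) = Rational(-53433197, 47601)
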